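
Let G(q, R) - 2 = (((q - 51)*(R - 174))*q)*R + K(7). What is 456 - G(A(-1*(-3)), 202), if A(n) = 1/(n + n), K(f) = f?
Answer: 435293/9 ≈ 48366.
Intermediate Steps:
A(n) = 1/(2*n)
G(q, R) = 9 + R*q*(-174 + R)*(-51 + q) (G(q, R) = 2 + ((((q - 51)*(R - 174))*q)*R + 7) = 2 + ((((-51 + q)*(-174 + R))*q)*R + 7) = 2 + ((((-174 + R)*(-51 + q))*q)*R + 7) = 2 + ((q*(-174 + R)*(-51 + q))*R + 7) = 2 + (R*q*(-174 + R)*(-51 + q) + 7) = 2 + (7 + R*q*(-174 + R)*(-51 + q)) = 9 + R*q*(-174 + R)*(-51 + q))
456 - G(A(-1*(-3)), 202) = 456 - (9 + 202²*(1/(2*((-1*(-3)))))² - 174*202*(1/(2*((-1*(-3)))))² - 51*1/(2*((-1*(-3))))*202² + 8874*202*(1/(2*((-1*(-3)))))) = 456 - (9 + 40804*((½)/3)² - 174*202*((½)/3)² - 51*(½)/3*40804 + 8874*202*((½)/3)) = 456 - (9 + 40804*((½)*(⅓))² - 174*202*((½)*(⅓))² - 51*(½)*(⅓)*40804 + 8874*202*((½)*(⅓))) = 456 - (9 + 40804*(⅙)² - 174*202*(⅙)² - 51*⅙*40804 + 8874*202*(⅙)) = 456 - (9 + 40804*(1/36) - 174*202*1/36 - 346834 + 298758) = 456 - (9 + 10201/9 - 2929/3 - 346834 + 298758) = 456 - 1*(-431189/9) = 456 + 431189/9 = 435293/9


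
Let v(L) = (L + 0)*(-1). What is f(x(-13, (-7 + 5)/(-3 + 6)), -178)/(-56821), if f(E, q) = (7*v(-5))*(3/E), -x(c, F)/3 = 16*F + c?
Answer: -105/4034291 ≈ -2.6027e-5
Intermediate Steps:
v(L) = -L (v(L) = L*(-1) = -L)
x(c, F) = -48*F - 3*c (x(c, F) = -3*(16*F + c) = -3*(c + 16*F) = -48*F - 3*c)
f(E, q) = 105/E (f(E, q) = (7*(-1*(-5)))*(3/E) = (7*5)*(3/E) = 35*(3/E) = 105/E)
f(x(-13, (-7 + 5)/(-3 + 6)), -178)/(-56821) = (105/(-48*(-7 + 5)/(-3 + 6) - 3*(-13)))/(-56821) = (105/(-(-96)/3 + 39))*(-1/56821) = (105/(-48*(-2/3) + 39))*(-1/56821) = (105/(32 + 39))*(-1/56821) = (105/71)*(-1/56821) = -105/4034291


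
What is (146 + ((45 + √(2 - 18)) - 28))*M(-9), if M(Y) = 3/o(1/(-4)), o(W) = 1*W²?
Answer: 7824 + 192*I ≈ 7824.0 + 192.0*I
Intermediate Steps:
o(W) = W²
M(Y) = 48 (M(Y) = 3/((1/(-4))²) = 3/((-¼)²) = 3/(1/16) = 3*16 = 48)
(146 + ((45 + √(2 - 18)) - 28))*M(-9) = (146 + ((45 + √(2 - 18)) - 28))*48 = (146 + ((45 + √(-16)) - 28))*48 = (146 + ((45 + 4*I) - 28))*48 = (146 + (17 + 4*I))*48 = (163 + 4*I)*48 = 7824 + 192*I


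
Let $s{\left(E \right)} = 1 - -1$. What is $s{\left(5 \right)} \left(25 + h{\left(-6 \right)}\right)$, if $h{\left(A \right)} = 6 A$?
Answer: $-22$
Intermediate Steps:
$s{\left(E \right)} = 2$ ($s{\left(E \right)} = 1 + 1 = 2$)
$s{\left(5 \right)} \left(25 + h{\left(-6 \right)}\right) = 2 \left(25 + 6 \left(-6\right)\right) = 2 \left(25 - 36\right) = 2 \left(-11\right) = -22$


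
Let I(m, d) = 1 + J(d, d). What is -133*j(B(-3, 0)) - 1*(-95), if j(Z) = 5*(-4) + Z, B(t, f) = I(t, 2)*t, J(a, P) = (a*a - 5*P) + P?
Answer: 1558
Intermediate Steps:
J(a, P) = a² - 4*P (J(a, P) = (a² - 5*P) + P = a² - 4*P)
I(m, d) = 1 + d² - 4*d (I(m, d) = 1 + (d² - 4*d) = 1 + d² - 4*d)
B(t, f) = -3*t (B(t, f) = (1 + 2² - 4*2)*t = (1 + 4 - 8)*t = -3*t)
j(Z) = -20 + Z
-133*j(B(-3, 0)) - 1*(-95) = -133*(-20 - 3*(-3)) - 1*(-95) = -133*(-20 + 9) + 95 = -133*(-11) + 95 = 1463 + 95 = 1558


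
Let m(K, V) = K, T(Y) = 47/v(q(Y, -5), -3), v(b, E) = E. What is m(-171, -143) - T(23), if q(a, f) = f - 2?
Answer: -466/3 ≈ -155.33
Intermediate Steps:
q(a, f) = -2 + f
T(Y) = -47/3 (T(Y) = 47/(-3) = 47*(-1/3) = -47/3)
m(-171, -143) - T(23) = -171 - 1*(-47/3) = -171 + 47/3 = -466/3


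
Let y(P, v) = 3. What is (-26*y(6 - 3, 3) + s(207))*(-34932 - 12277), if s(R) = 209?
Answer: -6184379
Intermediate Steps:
(-26*y(6 - 3, 3) + s(207))*(-34932 - 12277) = (-26*3 + 209)*(-34932 - 12277) = (-78 + 209)*(-47209) = 131*(-47209) = -6184379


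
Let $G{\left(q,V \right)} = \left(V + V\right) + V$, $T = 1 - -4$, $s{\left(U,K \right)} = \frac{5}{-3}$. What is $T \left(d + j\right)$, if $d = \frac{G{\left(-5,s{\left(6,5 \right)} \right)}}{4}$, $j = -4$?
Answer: $- \frac{105}{4} \approx -26.25$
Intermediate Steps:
$s{\left(U,K \right)} = - \frac{5}{3}$ ($s{\left(U,K \right)} = 5 \left(- \frac{1}{3}\right) = - \frac{5}{3}$)
$T = 5$ ($T = 1 + 4 = 5$)
$G{\left(q,V \right)} = 3 V$ ($G{\left(q,V \right)} = 2 V + V = 3 V$)
$d = - \frac{5}{4}$ ($d = \frac{3 \left(- \frac{5}{3}\right)}{4} = \left(-5\right) \frac{1}{4} = - \frac{5}{4} \approx -1.25$)
$T \left(d + j\right) = 5 \left(- \frac{5}{4} - 4\right) = 5 \left(- \frac{21}{4}\right) = - \frac{105}{4}$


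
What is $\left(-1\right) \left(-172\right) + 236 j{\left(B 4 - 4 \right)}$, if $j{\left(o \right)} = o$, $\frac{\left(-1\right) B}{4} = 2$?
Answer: $-8324$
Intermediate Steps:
$B = -8$ ($B = \left(-4\right) 2 = -8$)
$\left(-1\right) \left(-172\right) + 236 j{\left(B 4 - 4 \right)} = \left(-1\right) \left(-172\right) + 236 \left(\left(-8\right) 4 - 4\right) = 172 + 236 \left(-32 - 4\right) = 172 + 236 \left(-36\right) = 172 - 8496 = -8324$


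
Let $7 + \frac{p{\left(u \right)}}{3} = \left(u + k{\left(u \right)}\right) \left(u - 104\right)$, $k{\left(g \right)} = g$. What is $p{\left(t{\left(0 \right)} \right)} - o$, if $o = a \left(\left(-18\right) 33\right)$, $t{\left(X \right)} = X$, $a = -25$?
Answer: $-14871$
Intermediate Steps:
$p{\left(u \right)} = -21 + 6 u \left(-104 + u\right)$ ($p{\left(u \right)} = -21 + 3 \left(u + u\right) \left(u - 104\right) = -21 + 3 \cdot 2 u \left(-104 + u\right) = -21 + 6 u \left(-104 + u\right)$)
$o = 14850$ ($o = - 25 \left(\left(-18\right) 33\right) = \left(-25\right) \left(-594\right) = 14850$)
$p{\left(t{\left(0 \right)} \right)} - o = \left(-21 - 0 + 6 \cdot 0^{2}\right) - 14850 = \left(-21 + 0 + 6 \cdot 0\right) - 14850 = \left(-21 + 0 + 0\right) - 14850 = -21 - 14850 = -14871$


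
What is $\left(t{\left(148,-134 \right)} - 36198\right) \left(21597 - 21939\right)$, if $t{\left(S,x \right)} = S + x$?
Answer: $12374928$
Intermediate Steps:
$\left(t{\left(148,-134 \right)} - 36198\right) \left(21597 - 21939\right) = \left(\left(148 - 134\right) - 36198\right) \left(21597 - 21939\right) = \left(14 - 36198\right) \left(-342\right) = \left(-36184\right) \left(-342\right) = 12374928$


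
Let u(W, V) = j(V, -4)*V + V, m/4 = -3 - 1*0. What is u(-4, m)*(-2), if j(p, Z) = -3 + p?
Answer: -336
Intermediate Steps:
m = -12 (m = 4*(-3 - 1*0) = 4*(-3 + 0) = 4*(-3) = -12)
u(W, V) = V + V*(-3 + V) (u(W, V) = (-3 + V)*V + V = V*(-3 + V) + V = V + V*(-3 + V))
u(-4, m)*(-2) = -12*(-2 - 12)*(-2) = -12*(-14)*(-2) = 168*(-2) = -336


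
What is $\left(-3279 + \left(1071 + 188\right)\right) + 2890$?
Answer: $870$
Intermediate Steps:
$\left(-3279 + \left(1071 + 188\right)\right) + 2890 = \left(-3279 + 1259\right) + 2890 = -2020 + 2890 = 870$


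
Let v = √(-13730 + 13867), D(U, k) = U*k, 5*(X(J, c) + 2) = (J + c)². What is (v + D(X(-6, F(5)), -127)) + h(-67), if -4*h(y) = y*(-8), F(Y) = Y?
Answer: 473/5 + √137 ≈ 106.30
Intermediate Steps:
h(y) = 2*y (h(y) = -y*(-8)/4 = -(-2)*y = 2*y)
X(J, c) = -2 + (J + c)²/5
v = √137 ≈ 11.705
(v + D(X(-6, F(5)), -127)) + h(-67) = (√137 + (-2 + (-6 + 5)²/5)*(-127)) + 2*(-67) = (√137 + (-2 + (⅕)*(-1)²)*(-127)) - 134 = (√137 + (-2 + (⅕)*1)*(-127)) - 134 = (√137 + (-2 + ⅕)*(-127)) - 134 = (√137 - 9/5*(-127)) - 134 = (√137 + 1143/5) - 134 = (1143/5 + √137) - 134 = 473/5 + √137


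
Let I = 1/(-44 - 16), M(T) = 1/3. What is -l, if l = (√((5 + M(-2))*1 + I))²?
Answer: -319/60 ≈ -5.3167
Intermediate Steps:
M(T) = ⅓
I = -1/60 (I = 1/(-60) = -1/60 ≈ -0.016667)
l = 319/60 (l = (√((5 + ⅓)*1 - 1/60))² = (√((16/3)*1 - 1/60))² = (√(16/3 - 1/60))² = (√(319/60))² = (√4785/30)² = 319/60 ≈ 5.3167)
-l = -1*319/60 = -319/60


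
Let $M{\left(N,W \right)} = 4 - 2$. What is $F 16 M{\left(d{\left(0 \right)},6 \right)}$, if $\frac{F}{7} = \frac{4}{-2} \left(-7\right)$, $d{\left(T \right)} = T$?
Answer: $3136$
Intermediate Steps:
$F = 98$ ($F = 7 \frac{4}{-2} \left(-7\right) = 7 \cdot 4 \left(- \frac{1}{2}\right) \left(-7\right) = 7 \left(\left(-2\right) \left(-7\right)\right) = 7 \cdot 14 = 98$)
$M{\left(N,W \right)} = 2$ ($M{\left(N,W \right)} = 4 - 2 = 2$)
$F 16 M{\left(d{\left(0 \right)},6 \right)} = 98 \cdot 16 \cdot 2 = 1568 \cdot 2 = 3136$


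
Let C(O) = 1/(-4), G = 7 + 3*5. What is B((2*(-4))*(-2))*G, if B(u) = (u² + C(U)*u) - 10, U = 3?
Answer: 5324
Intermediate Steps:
G = 22 (G = 7 + 15 = 22)
C(O) = -¼
B(u) = -10 + u² - u/4 (B(u) = (u² - u/4) - 10 = -10 + u² - u/4)
B((2*(-4))*(-2))*G = (-10 + ((2*(-4))*(-2))² - 2*(-4)*(-2)/4)*22 = (-10 + (-8*(-2))² - (-2)*(-2))*22 = (-10 + 16² - ¼*16)*22 = (-10 + 256 - 4)*22 = 242*22 = 5324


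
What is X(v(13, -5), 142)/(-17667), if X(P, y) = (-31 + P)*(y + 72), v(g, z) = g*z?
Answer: 6848/5889 ≈ 1.1628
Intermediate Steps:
X(P, y) = (-31 + P)*(72 + y)
X(v(13, -5), 142)/(-17667) = (-2232 - 31*142 + 72*(13*(-5)) + (13*(-5))*142)/(-17667) = (-2232 - 4402 + 72*(-65) - 65*142)*(-1/17667) = (-2232 - 4402 - 4680 - 9230)*(-1/17667) = -20544*(-1/17667) = 6848/5889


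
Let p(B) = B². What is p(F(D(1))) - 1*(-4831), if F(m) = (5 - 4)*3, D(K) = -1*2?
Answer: 4840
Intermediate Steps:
D(K) = -2
F(m) = 3 (F(m) = 1*3 = 3)
p(F(D(1))) - 1*(-4831) = 3² - 1*(-4831) = 9 + 4831 = 4840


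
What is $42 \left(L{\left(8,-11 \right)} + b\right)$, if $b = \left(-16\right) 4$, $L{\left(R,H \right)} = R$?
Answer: $-2352$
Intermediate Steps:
$b = -64$
$42 \left(L{\left(8,-11 \right)} + b\right) = 42 \left(8 - 64\right) = 42 \left(-56\right) = -2352$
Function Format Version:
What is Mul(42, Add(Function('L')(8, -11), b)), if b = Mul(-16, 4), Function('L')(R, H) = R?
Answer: -2352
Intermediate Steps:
b = -64
Mul(42, Add(Function('L')(8, -11), b)) = Mul(42, Add(8, -64)) = Mul(42, -56) = -2352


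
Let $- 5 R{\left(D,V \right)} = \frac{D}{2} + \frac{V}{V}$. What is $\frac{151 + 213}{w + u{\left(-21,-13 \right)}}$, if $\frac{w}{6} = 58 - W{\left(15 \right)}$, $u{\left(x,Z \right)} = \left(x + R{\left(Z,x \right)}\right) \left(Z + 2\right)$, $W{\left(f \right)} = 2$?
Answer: $\frac{3640}{5549} \approx 0.65597$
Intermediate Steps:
$R{\left(D,V \right)} = - \frac{1}{5} - \frac{D}{10}$ ($R{\left(D,V \right)} = - \frac{\frac{D}{2} + \frac{V}{V}}{5} = - \frac{D \frac{1}{2} + 1}{5} = - \frac{\frac{D}{2} + 1}{5} = - \frac{1 + \frac{D}{2}}{5} = - \frac{1}{5} - \frac{D}{10}$)
$u{\left(x,Z \right)} = \left(2 + Z\right) \left(- \frac{1}{5} + x - \frac{Z}{10}\right)$ ($u{\left(x,Z \right)} = \left(x - \left(\frac{1}{5} + \frac{Z}{10}\right)\right) \left(Z + 2\right) = \left(- \frac{1}{5} + x - \frac{Z}{10}\right) \left(2 + Z\right) = \left(2 + Z\right) \left(- \frac{1}{5} + x - \frac{Z}{10}\right)$)
$w = 336$ ($w = 6 \left(58 - 2\right) = 6 \cdot 56 = 336$)
$\frac{151 + 213}{w + u{\left(-21,-13 \right)}} = \frac{151 + 213}{336 - \left(- \frac{1179}{5} + \frac{169}{10}\right)} = \frac{364}{336 - - \frac{2189}{10}} = \frac{364}{336 + \frac{2189}{10}} = \frac{364}{\frac{5549}{10}} = 364 \cdot \frac{10}{5549} = \frac{3640}{5549}$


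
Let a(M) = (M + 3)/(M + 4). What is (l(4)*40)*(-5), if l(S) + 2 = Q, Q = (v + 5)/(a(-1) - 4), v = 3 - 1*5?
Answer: 580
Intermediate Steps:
a(M) = (3 + M)/(4 + M)
v = -2 (v = 3 - 5 = -2)
Q = -9/10 (Q = (-2 + 5)/((3 - 1)/(4 - 1) - 4) = 3/(2/3 - 4) = 3/(-10/3) = 3*(-3/10) = -9/10 ≈ -0.90000)
l(S) = -29/10 (l(S) = -2 - 9/10 = -29/10)
(l(4)*40)*(-5) = -29/10*40*(-5) = -116*(-5) = 580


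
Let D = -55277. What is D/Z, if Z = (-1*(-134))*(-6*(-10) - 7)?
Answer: -55277/7102 ≈ -7.7833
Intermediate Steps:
Z = 7102 (Z = 134*(60 - 7) = 134*53 = 7102)
D/Z = -55277/7102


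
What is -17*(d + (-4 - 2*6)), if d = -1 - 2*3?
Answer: 391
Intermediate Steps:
d = -7 (d = -1 - 6 = -7)
-17*(d + (-4 - 2*6)) = -17*(-7 + (-4 - 2*6)) = -17*(-7 + (-4 - 12)) = -17*(-7 - 16) = -17*(-23) = 391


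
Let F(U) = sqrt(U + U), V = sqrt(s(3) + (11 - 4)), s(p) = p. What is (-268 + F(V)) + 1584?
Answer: 1316 + 2**(3/4)*5**(1/4) ≈ 1318.5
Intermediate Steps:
V = sqrt(10) (V = sqrt(3 + (11 - 4)) = sqrt(3 + 7) = sqrt(10) ≈ 3.1623)
F(U) = sqrt(2)*sqrt(U) (F(U) = sqrt(2*U) = sqrt(2)*sqrt(U))
(-268 + F(V)) + 1584 = (-268 + sqrt(2)*sqrt(sqrt(10))) + 1584 = (-268 + sqrt(2)*10**(1/4)) + 1584 = (-268 + 2**(3/4)*5**(1/4)) + 1584 = 1316 + 2**(3/4)*5**(1/4)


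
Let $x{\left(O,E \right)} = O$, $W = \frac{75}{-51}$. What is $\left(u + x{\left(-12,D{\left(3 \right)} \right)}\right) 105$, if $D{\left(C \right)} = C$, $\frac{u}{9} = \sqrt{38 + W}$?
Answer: $-1260 + \frac{2835 \sqrt{1173}}{17} \approx 4451.5$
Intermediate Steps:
$W = - \frac{25}{17}$ ($W = 75 \left(- \frac{1}{51}\right) = - \frac{25}{17} \approx -1.4706$)
$u = \frac{27 \sqrt{1173}}{17}$ ($u = 9 \sqrt{38 - \frac{25}{17}} = 9 \sqrt{\frac{621}{17}} = 9 \frac{3 \sqrt{1173}}{17} = \frac{27 \sqrt{1173}}{17} \approx 54.396$)
$\left(u + x{\left(-12,D{\left(3 \right)} \right)}\right) 105 = \left(\frac{27 \sqrt{1173}}{17} - 12\right) 105 = \left(-12 + \frac{27 \sqrt{1173}}{17}\right) 105 = -1260 + \frac{2835 \sqrt{1173}}{17}$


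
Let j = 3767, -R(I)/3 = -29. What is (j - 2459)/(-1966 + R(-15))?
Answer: -1308/1879 ≈ -0.69611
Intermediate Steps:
R(I) = 87 (R(I) = -3*(-29) = 87)
(j - 2459)/(-1966 + R(-15)) = (3767 - 2459)/(-1966 + 87) = 1308/(-1879) = 1308*(-1/1879) = -1308/1879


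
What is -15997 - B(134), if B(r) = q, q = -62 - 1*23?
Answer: -15912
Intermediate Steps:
q = -85 (q = -62 - 23 = -85)
B(r) = -85
-15997 - B(134) = -15997 - 1*(-85) = -15997 + 85 = -15912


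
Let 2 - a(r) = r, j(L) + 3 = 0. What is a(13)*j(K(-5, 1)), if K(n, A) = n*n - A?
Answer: 33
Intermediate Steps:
K(n, A) = n² - A
j(L) = -3 (j(L) = -3 + 0 = -3)
a(r) = 2 - r
a(13)*j(K(-5, 1)) = (2 - 1*13)*(-3) = (2 - 13)*(-3) = -11*(-3) = 33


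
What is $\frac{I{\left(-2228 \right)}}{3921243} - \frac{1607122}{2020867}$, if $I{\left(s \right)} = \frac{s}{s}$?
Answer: $- \frac{6301913871779}{7924310577681} \approx -0.79526$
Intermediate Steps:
$I{\left(s \right)} = 1$
$\frac{I{\left(-2228 \right)}}{3921243} - \frac{1607122}{2020867} = 1 \cdot \frac{1}{3921243} - \frac{1607122}{2020867} = \frac{1}{3921243} - \frac{1607122}{2020867} = - \frac{6301913871779}{7924310577681}$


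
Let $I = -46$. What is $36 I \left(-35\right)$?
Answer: $57960$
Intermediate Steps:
$36 I \left(-35\right) = 36 \left(-46\right) \left(-35\right) = \left(-1656\right) \left(-35\right) = 57960$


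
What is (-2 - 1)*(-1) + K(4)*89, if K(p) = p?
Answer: 359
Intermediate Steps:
(-2 - 1)*(-1) + K(4)*89 = (-2 - 1)*(-1) + 4*89 = -3*(-1) + 356 = 3 + 356 = 359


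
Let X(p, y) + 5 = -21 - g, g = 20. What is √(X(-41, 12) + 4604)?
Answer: √4558 ≈ 67.513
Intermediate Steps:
X(p, y) = -46 (X(p, y) = -5 + (-21 - 1*20) = -5 + (-21 - 20) = -5 - 41 = -46)
√(X(-41, 12) + 4604) = √(-46 + 4604) = √4558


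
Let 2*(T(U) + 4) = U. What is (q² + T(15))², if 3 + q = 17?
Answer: 159201/4 ≈ 39800.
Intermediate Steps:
q = 14 (q = -3 + 17 = 14)
T(U) = -4 + U/2
(q² + T(15))² = (14² + (-4 + (½)*15))² = (196 + (-4 + 15/2))² = (196 + 7/2)² = (399/2)² = 159201/4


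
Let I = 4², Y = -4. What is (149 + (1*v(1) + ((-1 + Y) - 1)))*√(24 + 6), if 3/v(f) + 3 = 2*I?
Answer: 4150*√30/29 ≈ 783.81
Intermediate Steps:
I = 16
v(f) = 3/29 (v(f) = 3/(-3 + 2*16) = 3/(-3 + 32) = 3/29)
(149 + (1*v(1) + ((-1 + Y) - 1)))*√(24 + 6) = (149 + (1*(3/29) + ((-1 - 4) - 1)))*√(24 + 6) = (149 + (3/29 + (-5 - 1)))*√30 = (149 + (3/29 - 6))*√30 = (149 - 171/29)*√30 = 4150*√30/29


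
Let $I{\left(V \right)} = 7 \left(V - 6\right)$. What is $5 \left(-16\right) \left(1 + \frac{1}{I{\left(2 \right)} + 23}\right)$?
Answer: $-64$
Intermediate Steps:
$I{\left(V \right)} = -42 + 7 V$ ($I{\left(V \right)} = 7 \left(-6 + V\right) = -42 + 7 V$)
$5 \left(-16\right) \left(1 + \frac{1}{I{\left(2 \right)} + 23}\right) = 5 \left(-16\right) \left(1 + \frac{1}{\left(-42 + 7 \cdot 2\right) + 23}\right) = - 80 \left(1 + \frac{1}{\left(-42 + 14\right) + 23}\right) = - 80 \left(1 + \frac{1}{-28 + 23}\right) = - 80 \left(1 + \frac{1}{-5}\right) = - 80 \left(1 - \frac{1}{5}\right) = \left(-80\right) \frac{4}{5} = -64$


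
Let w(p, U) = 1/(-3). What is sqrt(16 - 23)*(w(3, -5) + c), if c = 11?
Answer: 32*I*sqrt(7)/3 ≈ 28.221*I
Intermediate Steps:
w(p, U) = -1/3
sqrt(16 - 23)*(w(3, -5) + c) = sqrt(16 - 23)*(-1/3 + 11) = sqrt(-7)*(32/3) = (I*sqrt(7))*(32/3) = 32*I*sqrt(7)/3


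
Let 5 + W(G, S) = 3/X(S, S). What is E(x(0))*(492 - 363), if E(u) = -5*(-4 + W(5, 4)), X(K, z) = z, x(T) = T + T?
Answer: 21285/4 ≈ 5321.3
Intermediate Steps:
x(T) = 2*T
W(G, S) = -5 + 3/S
E(u) = 165/4 (E(u) = -5*(-4 + (-5 + 3/4)) = -5*(-4 + (-5 + 3*(¼))) = -5*(-4 + (-5 + ¾)) = -5*(-4 - 17/4) = -5*(-33/4) = 165/4)
E(x(0))*(492 - 363) = 165*(492 - 363)/4 = (165/4)*129 = 21285/4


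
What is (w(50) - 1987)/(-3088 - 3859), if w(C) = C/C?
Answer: 1986/6947 ≈ 0.28588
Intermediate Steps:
w(C) = 1
(w(50) - 1987)/(-3088 - 3859) = (1 - 1987)/(-3088 - 3859) = -1986/(-6947) = -1986*(-1/6947) = 1986/6947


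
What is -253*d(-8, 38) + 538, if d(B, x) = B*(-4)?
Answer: -7558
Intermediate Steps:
d(B, x) = -4*B
-253*d(-8, 38) + 538 = -(-1012)*(-8) + 538 = -253*32 + 538 = -8096 + 538 = -7558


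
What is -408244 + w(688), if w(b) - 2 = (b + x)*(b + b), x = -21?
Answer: 509550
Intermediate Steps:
w(b) = 2 + 2*b*(-21 + b) (w(b) = 2 + (b - 21)*(b + b) = 2 + (-21 + b)*(2*b) = 2 + 2*b*(-21 + b))
-408244 + w(688) = -408244 + (2 - 42*688 + 2*688**2) = -408244 + (2 - 28896 + 2*473344) = -408244 + (2 - 28896 + 946688) = -408244 + 917794 = 509550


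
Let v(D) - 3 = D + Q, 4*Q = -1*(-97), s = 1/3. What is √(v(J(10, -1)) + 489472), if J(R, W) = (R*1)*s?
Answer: √17622093/6 ≈ 699.64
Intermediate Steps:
s = ⅓ ≈ 0.33333
Q = 97/4 (Q = (-1*(-97))/4 = (¼)*97 = 97/4 ≈ 24.250)
J(R, W) = R/3 (J(R, W) = (R*1)*(⅓) = R*(⅓) = R/3)
v(D) = 109/4 + D (v(D) = 3 + (D + 97/4) = 3 + (97/4 + D) = 109/4 + D)
√(v(J(10, -1)) + 489472) = √((109/4 + (⅓)*10) + 489472) = √((109/4 + 10/3) + 489472) = √(367/12 + 489472) = √(5874031/12) = √17622093/6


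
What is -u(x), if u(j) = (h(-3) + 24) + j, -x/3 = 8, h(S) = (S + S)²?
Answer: -36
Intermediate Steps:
h(S) = 4*S² (h(S) = (2*S)² = 4*S²)
x = -24 (x = -3*8 = -24)
u(j) = 60 + j (u(j) = (4*(-3)² + 24) + j = (4*9 + 24) + j = (36 + 24) + j = 60 + j)
-u(x) = -(60 - 24) = -1*36 = -36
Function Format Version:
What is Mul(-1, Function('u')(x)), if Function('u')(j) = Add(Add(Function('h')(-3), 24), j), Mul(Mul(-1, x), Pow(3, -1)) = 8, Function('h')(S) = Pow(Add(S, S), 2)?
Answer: -36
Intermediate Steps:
Function('h')(S) = Mul(4, Pow(S, 2)) (Function('h')(S) = Pow(Mul(2, S), 2) = Mul(4, Pow(S, 2)))
x = -24 (x = Mul(-3, 8) = -24)
Function('u')(j) = Add(60, j) (Function('u')(j) = Add(Add(Mul(4, Pow(-3, 2)), 24), j) = Add(Add(Mul(4, 9), 24), j) = Add(Add(36, 24), j) = Add(60, j))
Mul(-1, Function('u')(x)) = Mul(-1, Add(60, -24)) = Mul(-1, 36) = -36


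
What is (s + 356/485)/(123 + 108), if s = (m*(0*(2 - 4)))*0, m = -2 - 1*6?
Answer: 356/112035 ≈ 0.0031776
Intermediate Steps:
m = -8 (m = -2 - 6 = -8)
s = 0 (s = -0*(2 - 4)*0 = -0*(-2)*0 = -8*0*0 = 0*0 = 0)
(s + 356/485)/(123 + 108) = (0 + 356/485)/(123 + 108) = (0 + 356*(1/485))/231 = (0 + 356/485)*(1/231) = (356/485)*(1/231) = 356/112035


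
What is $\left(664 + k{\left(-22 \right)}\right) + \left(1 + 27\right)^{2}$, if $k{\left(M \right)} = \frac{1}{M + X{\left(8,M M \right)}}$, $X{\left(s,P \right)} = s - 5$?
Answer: $\frac{27511}{19} \approx 1447.9$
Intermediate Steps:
$X{\left(s,P \right)} = -5 + s$ ($X{\left(s,P \right)} = s - 5 = -5 + s$)
$k{\left(M \right)} = \frac{1}{3 + M}$ ($k{\left(M \right)} = \frac{1}{M + \left(-5 + 8\right)} = \frac{1}{M + 3} = \frac{1}{3 + M}$)
$\left(664 + k{\left(-22 \right)}\right) + \left(1 + 27\right)^{2} = \left(664 + \frac{1}{3 - 22}\right) + \left(1 + 27\right)^{2} = \left(664 + \frac{1}{-19}\right) + 28^{2} = \left(664 - \frac{1}{19}\right) + 784 = \frac{12615}{19} + 784 = \frac{27511}{19}$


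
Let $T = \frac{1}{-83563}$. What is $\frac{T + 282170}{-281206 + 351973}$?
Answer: $\frac{23578971709}{5913502821} \approx 3.9873$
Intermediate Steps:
$T = - \frac{1}{83563} \approx -1.1967 \cdot 10^{-5}$
$\frac{T + 282170}{-281206 + 351973} = \frac{- \frac{1}{83563} + 282170}{-281206 + 351973} = \frac{23578971709}{83563 \cdot 70767} = \frac{23578971709}{83563} \cdot \frac{1}{70767} = \frac{23578971709}{5913502821}$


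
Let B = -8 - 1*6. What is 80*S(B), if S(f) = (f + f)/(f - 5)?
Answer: 2240/19 ≈ 117.89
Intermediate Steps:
B = -14 (B = -8 - 6 = -14)
S(f) = 2*f/(-5 + f) (S(f) = (2*f)/(-5 + f) = 2*f/(-5 + f))
80*S(B) = 80*(2*(-14)/(-5 - 14)) = 80*(2*(-14)/(-19)) = 80*(2*(-14)*(-1/19)) = 80*(28/19) = 2240/19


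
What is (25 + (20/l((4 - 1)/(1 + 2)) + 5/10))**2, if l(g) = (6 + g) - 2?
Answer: 3481/4 ≈ 870.25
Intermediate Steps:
l(g) = 4 + g
(25 + (20/l((4 - 1)/(1 + 2)) + 5/10))**2 = (25 + (20/(4 + (4 - 1)/(1 + 2)) + 5/10))**2 = (25 + (20/(4 + 3/3) + 5*(1/10)))**2 = (25 + (20/(4 + 3*(1/3)) + 1/2))**2 = (25 + (20/(4 + 1) + 1/2))**2 = (25 + (20/5 + 1/2))**2 = (25 + (20*(1/5) + 1/2))**2 = (25 + (4 + 1/2))**2 = (25 + 9/2)**2 = (59/2)**2 = 3481/4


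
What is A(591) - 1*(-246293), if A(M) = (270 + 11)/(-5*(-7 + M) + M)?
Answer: 573616116/2329 ≈ 2.4629e+5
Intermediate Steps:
A(M) = 281/(35 - 4*M) (A(M) = 281/((35 - 5*M) + M) = 281/(35 - 4*M))
A(591) - 1*(-246293) = -281/(-35 + 4*591) - 1*(-246293) = -281/(-35 + 2364) + 246293 = -281/2329 + 246293 = 573616116/2329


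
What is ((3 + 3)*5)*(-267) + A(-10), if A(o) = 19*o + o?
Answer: -8210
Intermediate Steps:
A(o) = 20*o
((3 + 3)*5)*(-267) + A(-10) = ((3 + 3)*5)*(-267) + 20*(-10) = (6*5)*(-267) - 200 = 30*(-267) - 200 = -8010 - 200 = -8210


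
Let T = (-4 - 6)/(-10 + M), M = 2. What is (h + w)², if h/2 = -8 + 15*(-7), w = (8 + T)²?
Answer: 5049009/256 ≈ 19723.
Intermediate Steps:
T = 5/4 (T = (-4 - 6)/(-10 + 2) = -10/(-8) = -10*(-⅛) = 5/4 ≈ 1.2500)
w = 1369/16 (w = (8 + 5/4)² = (37/4)² = 1369/16 ≈ 85.563)
h = -226 (h = 2*(-8 + 15*(-7)) = 2*(-8 - 105) = 2*(-113) = -226)
(h + w)² = (-226 + 1369/16)² = (-2247/16)² = 5049009/256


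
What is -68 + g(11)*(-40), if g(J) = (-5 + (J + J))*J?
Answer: -7548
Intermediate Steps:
g(J) = J*(-5 + 2*J) (g(J) = (-5 + 2*J)*J = J*(-5 + 2*J))
-68 + g(11)*(-40) = -68 + (11*(-5 + 2*11))*(-40) = -68 + (11*(-5 + 22))*(-40) = -68 + (11*17)*(-40) = -68 + 187*(-40) = -68 - 7480 = -7548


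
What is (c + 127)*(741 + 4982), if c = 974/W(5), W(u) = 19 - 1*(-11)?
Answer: 13689416/15 ≈ 9.1263e+5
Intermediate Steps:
W(u) = 30 (W(u) = 19 + 11 = 30)
c = 487/15 (c = 974/30 = 974*(1/30) = 487/15 ≈ 32.467)
(c + 127)*(741 + 4982) = (487/15 + 127)*(741 + 4982) = (2392/15)*5723 = 13689416/15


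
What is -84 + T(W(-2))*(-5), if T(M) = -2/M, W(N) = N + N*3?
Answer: -341/4 ≈ -85.250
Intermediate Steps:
W(N) = 4*N (W(N) = N + 3*N = 4*N)
-84 + T(W(-2))*(-5) = -84 - 2/(4*(-2))*(-5) = -84 - 2/(-8)*(-5) = -84 - 2*(-⅛)*(-5) = -84 + (¼)*(-5) = -84 - 5/4 = -341/4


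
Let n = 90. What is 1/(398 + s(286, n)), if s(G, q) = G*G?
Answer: 1/82194 ≈ 1.2166e-5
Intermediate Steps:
s(G, q) = G²
1/(398 + s(286, n)) = 1/(398 + 286²) = 1/(398 + 81796) = 1/82194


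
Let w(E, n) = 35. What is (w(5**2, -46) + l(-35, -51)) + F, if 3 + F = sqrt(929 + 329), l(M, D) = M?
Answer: -3 + sqrt(1258) ≈ 32.468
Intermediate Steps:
F = -3 + sqrt(1258) (F = -3 + sqrt(929 + 329) = -3 + sqrt(1258) ≈ 32.468)
(w(5**2, -46) + l(-35, -51)) + F = (35 - 35) + (-3 + sqrt(1258)) = 0 + (-3 + sqrt(1258)) = -3 + sqrt(1258)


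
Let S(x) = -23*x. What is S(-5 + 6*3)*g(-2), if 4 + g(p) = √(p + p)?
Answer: 1196 - 598*I ≈ 1196.0 - 598.0*I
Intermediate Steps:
g(p) = -4 + √2*√p (g(p) = -4 + √(p + p) = -4 + √(2*p) = -4 + √2*√p)
S(-5 + 6*3)*g(-2) = (-23*(-5 + 6*3))*(-4 + √2*√(-2)) = (-23*(-5 + 18))*(-4 + √2*(I*√2)) = (-23*13)*(-4 + 2*I) = -299*(-4 + 2*I) = 1196 - 598*I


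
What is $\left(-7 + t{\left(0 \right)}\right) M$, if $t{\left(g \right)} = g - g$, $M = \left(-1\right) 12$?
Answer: $84$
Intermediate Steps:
$M = -12$
$t{\left(g \right)} = 0$
$\left(-7 + t{\left(0 \right)}\right) M = \left(-7 + 0\right) \left(-12\right) = \left(-7\right) \left(-12\right) = 84$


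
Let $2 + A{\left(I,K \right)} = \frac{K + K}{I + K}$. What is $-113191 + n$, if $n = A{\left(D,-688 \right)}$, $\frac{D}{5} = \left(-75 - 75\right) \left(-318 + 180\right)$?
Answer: $- \frac{2909400023}{25703} \approx -1.1319 \cdot 10^{5}$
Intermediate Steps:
$D = 103500$ ($D = 5 \left(-75 - 75\right) \left(-318 + 180\right) = 5 \left(\left(-150\right) \left(-138\right)\right) = 5 \cdot 20700 = 103500$)
$A{\left(I,K \right)} = -2 + \frac{2 K}{I + K}$ ($A{\left(I,K \right)} = -2 + \frac{K + K}{I + K} = -2 + \frac{2 K}{I + K}$)
$n = - \frac{51750}{25703}$ ($n = \left(-2\right) 103500 \frac{1}{103500 - 688} = \left(-2\right) 103500 \cdot \frac{1}{102812} = - \frac{51750}{25703} \approx -2.0134$)
$-113191 + n = -113191 - \frac{51750}{25703} = - \frac{2909400023}{25703}$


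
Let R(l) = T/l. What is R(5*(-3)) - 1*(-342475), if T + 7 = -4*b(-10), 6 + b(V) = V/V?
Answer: 5137112/15 ≈ 3.4247e+5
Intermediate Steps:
b(V) = -5 (b(V) = -6 + V/V = -6 + 1 = -5)
T = 13 (T = -7 - 4*(-5) = -7 + 20 = 13)
R(l) = 13/l
R(5*(-3)) - 1*(-342475) = 13/((5*(-3))) - 1*(-342475) = 13/(-15) + 342475 = 13*(-1/15) + 342475 = -13/15 + 342475 = 5137112/15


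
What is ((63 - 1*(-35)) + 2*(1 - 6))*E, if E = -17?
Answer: -1496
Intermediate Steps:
((63 - 1*(-35)) + 2*(1 - 6))*E = ((63 - 1*(-35)) + 2*(1 - 6))*(-17) = ((63 + 35) + 2*(-5))*(-17) = (98 - 10)*(-17) = 88*(-17) = -1496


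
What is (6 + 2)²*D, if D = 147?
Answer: 9408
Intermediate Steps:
(6 + 2)²*D = (6 + 2)²*147 = 8²*147 = 64*147 = 9408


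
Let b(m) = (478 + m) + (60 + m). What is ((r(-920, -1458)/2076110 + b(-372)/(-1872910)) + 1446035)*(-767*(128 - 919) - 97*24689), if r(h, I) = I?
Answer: -502708958409999632151784/194418359005 ≈ -2.5857e+12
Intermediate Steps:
b(m) = 538 + 2*m
((r(-920, -1458)/2076110 + b(-372)/(-1872910)) + 1446035)*(-767*(128 - 919) - 97*24689) = ((-1458/2076110 + (538 + 2*(-372))/(-1872910)) + 1446035)*(-767*(128 - 919) - 97*24689) = ((-1458*1/2076110 + (538 - 744)*(-1/1872910)) + 1446035)*(-767*(-791) - 2394833) = ((-729/1038055 - 206*(-1/1872910)) + 1446035)*(606697 - 2394833) = ((-729/1038055 + 103/936455) + 1446035)*(-1788136) = (-115151206/194418359005 + 1446035)*(-1788136) = (281135751648643969/194418359005)*(-1788136) = -502708958409999632151784/194418359005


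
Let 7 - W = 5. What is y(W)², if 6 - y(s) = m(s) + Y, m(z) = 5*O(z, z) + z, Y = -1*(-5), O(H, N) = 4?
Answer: 441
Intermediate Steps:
W = 2 (W = 7 - 1*5 = 7 - 5 = 2)
Y = 5
m(z) = 20 + z (m(z) = 5*4 + z = 20 + z)
y(s) = -19 - s (y(s) = 6 - ((20 + s) + 5) = 6 - (25 + s) = 6 + (-25 - s) = -19 - s)
y(W)² = (-19 - 1*2)² = (-19 - 2)² = (-21)² = 441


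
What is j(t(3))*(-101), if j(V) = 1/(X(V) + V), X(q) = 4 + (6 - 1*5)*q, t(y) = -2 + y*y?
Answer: -101/18 ≈ -5.6111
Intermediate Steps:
t(y) = -2 + y²
X(q) = 4 + q (X(q) = 4 + (6 - 5)*q = 4 + 1*q = 4 + q)
j(V) = 1/(4 + 2*V) (j(V) = 1/((4 + V) + V) = 1/(4 + 2*V))
j(t(3))*(-101) = (1/(2*(2 + (-2 + 3²))))*(-101) = (1/(2*(2 + (-2 + 9))))*(-101) = (1/(2*(2 + 7)))*(-101) = ((½)/9)*(-101) = ((½)*(⅑))*(-101) = (1/18)*(-101) = -101/18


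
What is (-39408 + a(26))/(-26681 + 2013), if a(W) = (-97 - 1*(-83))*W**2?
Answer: 12218/6167 ≈ 1.9812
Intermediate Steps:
a(W) = -14*W**2 (a(W) = (-97 + 83)*W**2 = -14*W**2)
(-39408 + a(26))/(-26681 + 2013) = (-39408 - 14*26**2)/(-26681 + 2013) = (-39408 - 14*676)/(-24668) = (-39408 - 9464)*(-1/24668) = -48872*(-1/24668) = 12218/6167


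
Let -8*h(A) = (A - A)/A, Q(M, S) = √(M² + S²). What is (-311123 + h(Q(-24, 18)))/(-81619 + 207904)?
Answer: -311123/126285 ≈ -2.4637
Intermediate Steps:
h(A) = 0 (h(A) = -(A - A)/(8*A) = -0/A = -⅛*0 = 0)
(-311123 + h(Q(-24, 18)))/(-81619 + 207904) = (-311123 + 0)/(-81619 + 207904) = -311123/126285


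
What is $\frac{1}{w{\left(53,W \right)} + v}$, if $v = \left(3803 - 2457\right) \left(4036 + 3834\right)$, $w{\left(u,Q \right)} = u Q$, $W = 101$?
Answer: $\frac{1}{10598373} \approx 9.4354 \cdot 10^{-8}$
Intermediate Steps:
$w{\left(u,Q \right)} = Q u$
$v = 10593020$ ($v = 1346 \cdot 7870 = 10593020$)
$\frac{1}{w{\left(53,W \right)} + v} = \frac{1}{101 \cdot 53 + 10593020} = \frac{1}{5353 + 10593020} = \frac{1}{10598373}$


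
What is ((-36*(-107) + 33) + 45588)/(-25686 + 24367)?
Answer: -49473/1319 ≈ -37.508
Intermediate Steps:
((-36*(-107) + 33) + 45588)/(-25686 + 24367) = ((3852 + 33) + 45588)/(-1319) = (3885 + 45588)*(-1/1319) = 49473*(-1/1319) = -49473/1319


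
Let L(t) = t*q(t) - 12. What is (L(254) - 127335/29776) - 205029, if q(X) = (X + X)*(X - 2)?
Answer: 962092893513/29776 ≈ 3.2311e+7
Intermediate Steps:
q(X) = 2*X*(-2 + X) (q(X) = (2*X)*(-2 + X) = 2*X*(-2 + X))
L(t) = -12 + 2*t**2*(-2 + t) (L(t) = t*(2*t*(-2 + t)) - 12 = 2*t**2*(-2 + t) - 12 = -12 + 2*t**2*(-2 + t))
(L(254) - 127335/29776) - 205029 = ((-12 + 2*254**2*(-2 + 254)) - 127335/29776) - 205029 = ((-12 + 2*64516*252) - 127335*1/29776) - 205029 = ((-12 + 32516064) - 127335/29776) - 205029 = (32516052 - 127335/29776) - 205029 = 968197837017/29776 - 205029 = 962092893513/29776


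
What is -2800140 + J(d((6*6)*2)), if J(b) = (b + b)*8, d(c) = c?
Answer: -2798988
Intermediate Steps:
J(b) = 16*b (J(b) = (2*b)*8 = 16*b)
-2800140 + J(d((6*6)*2)) = -2800140 + 16*((6*6)*2) = -2800140 + 16*(36*2) = -2800140 + 16*72 = -2800140 + 1152 = -2798988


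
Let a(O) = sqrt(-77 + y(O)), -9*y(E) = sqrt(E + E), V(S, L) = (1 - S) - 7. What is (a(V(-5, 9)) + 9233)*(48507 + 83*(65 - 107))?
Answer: 415678893 + 15007*sqrt(-693 - I*sqrt(2)) ≈ 4.1568e+8 - 3.9506e+5*I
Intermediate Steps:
V(S, L) = -6 - S
y(E) = -sqrt(2)*sqrt(E)/9 (y(E) = -sqrt(E + E)/9 = -sqrt(2)*sqrt(E)/9)
a(O) = sqrt(-77 - sqrt(2)*sqrt(O)/9)
(a(V(-5, 9)) + 9233)*(48507 + 83*(65 - 107)) = (sqrt(-693 - sqrt(2)*sqrt(-6 - 1*(-5)))/3 + 9233)*(48507 + 83*(65 - 107)) = (sqrt(-693 - sqrt(2)*sqrt(-6 + 5))/3 + 9233)*(48507 + 83*(-42)) = (sqrt(-693 - sqrt(2)*sqrt(-1))/3 + 9233)*(48507 - 3486) = (sqrt(-693 - sqrt(2)*I)/3 + 9233)*45021 = (sqrt(-693 - I*sqrt(2))/3 + 9233)*45021 = (9233 + sqrt(-693 - I*sqrt(2))/3)*45021 = 415678893 + 15007*sqrt(-693 - I*sqrt(2))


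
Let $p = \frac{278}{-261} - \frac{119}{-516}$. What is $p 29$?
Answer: $- \frac{37463}{1548} \approx -24.201$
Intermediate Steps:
$p = - \frac{37463}{44892}$ ($p = 278 \left(- \frac{1}{261}\right) - - \frac{119}{516} = - \frac{278}{261} + \frac{119}{516} = - \frac{37463}{44892} \approx -0.83451$)
$p 29 = \left(- \frac{37463}{44892}\right) 29 = - \frac{37463}{1548}$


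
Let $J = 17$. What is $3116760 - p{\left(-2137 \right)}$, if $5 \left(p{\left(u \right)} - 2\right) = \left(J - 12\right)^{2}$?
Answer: $3116753$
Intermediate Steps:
$p{\left(u \right)} = 7$ ($p{\left(u \right)} = 2 + \frac{\left(17 - 12\right)^{2}}{5} = 2 + \frac{5^{2}}{5} = 2 + \frac{1}{5} \cdot 25 = 2 + 5 = 7$)
$3116760 - p{\left(-2137 \right)} = 3116760 - 7 = 3116753$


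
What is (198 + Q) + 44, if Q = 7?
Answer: 249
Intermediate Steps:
(198 + Q) + 44 = (198 + 7) + 44 = 205 + 44 = 249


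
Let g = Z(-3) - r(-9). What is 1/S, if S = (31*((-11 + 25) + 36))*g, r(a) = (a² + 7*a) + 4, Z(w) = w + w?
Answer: -1/43400 ≈ -2.3041e-5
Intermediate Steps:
Z(w) = 2*w
r(a) = 4 + a² + 7*a
g = -28 (g = 2*(-3) - (4 + (-9)² + 7*(-9)) = -6 - (4 + 81 - 63) = -6 - 1*22 = -6 - 22 = -28)
S = -43400 (S = (31*((-11 + 25) + 36))*(-28) = (31*(14 + 36))*(-28) = (31*50)*(-28) = 1550*(-28) = -43400)
1/S = 1/(-43400) = -1/43400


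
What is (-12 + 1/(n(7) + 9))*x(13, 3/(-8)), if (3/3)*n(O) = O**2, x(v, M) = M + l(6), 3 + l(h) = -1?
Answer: 24325/464 ≈ 52.425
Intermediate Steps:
l(h) = -4 (l(h) = -3 - 1 = -4)
x(v, M) = -4 + M (x(v, M) = M - 4 = -4 + M)
n(O) = O**2
(-12 + 1/(n(7) + 9))*x(13, 3/(-8)) = (-12 + 1/(7**2 + 9))*(-4 + 3/(-8)) = (-12 + 1/(49 + 9))*(-4 + 3*(-1/8)) = (-12 + 1/58)*(-4 - 3/8) = (-12 + 1/58)*(-35/8) = -695/58*(-35/8) = 24325/464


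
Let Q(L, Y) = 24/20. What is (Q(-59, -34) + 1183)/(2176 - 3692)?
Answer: -5921/7580 ≈ -0.78113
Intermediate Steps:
Q(L, Y) = 6/5 (Q(L, Y) = 24*(1/20) = 6/5)
(Q(-59, -34) + 1183)/(2176 - 3692) = (6/5 + 1183)/(2176 - 3692) = (5921/5)/(-1516) = (5921/5)*(-1/1516) = -5921/7580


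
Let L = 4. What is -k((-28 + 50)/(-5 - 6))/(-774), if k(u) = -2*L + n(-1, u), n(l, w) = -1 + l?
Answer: -5/387 ≈ -0.012920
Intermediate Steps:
k(u) = -10 (k(u) = -2*4 + (-1 - 1) = -8 - 2 = -10)
-k((-28 + 50)/(-5 - 6))/(-774) = -(-10)/(-774) = -(-10)*(-1)/774 = -1*5/387 = -5/387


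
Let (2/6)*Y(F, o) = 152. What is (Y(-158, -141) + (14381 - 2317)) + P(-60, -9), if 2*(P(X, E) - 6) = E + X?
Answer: 24983/2 ≈ 12492.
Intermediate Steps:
P(X, E) = 6 + E/2 + X/2 (P(X, E) = 6 + (E + X)/2 = 6 + (E/2 + X/2) = 6 + E/2 + X/2)
Y(F, o) = 456 (Y(F, o) = 3*152 = 456)
(Y(-158, -141) + (14381 - 2317)) + P(-60, -9) = (456 + (14381 - 2317)) + (6 + (½)*(-9) + (½)*(-60)) = (456 + 12064) + (6 - 9/2 - 30) = 12520 - 57/2 = 24983/2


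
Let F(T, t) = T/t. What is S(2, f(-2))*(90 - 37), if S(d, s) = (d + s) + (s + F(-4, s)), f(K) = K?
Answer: 0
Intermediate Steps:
S(d, s) = d - 4/s + 2*s (S(d, s) = (d + s) + (s - 4/s) = d - 4/s + 2*s)
S(2, f(-2))*(90 - 37) = (2 - 4/(-2) + 2*(-2))*(90 - 37) = (2 - 4*(-½) - 4)*53 = (2 + 2 - 4)*53 = 0*53 = 0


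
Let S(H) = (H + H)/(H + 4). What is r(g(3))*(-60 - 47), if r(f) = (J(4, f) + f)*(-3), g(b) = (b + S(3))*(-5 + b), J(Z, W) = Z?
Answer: -8346/7 ≈ -1192.3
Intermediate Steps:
S(H) = 2*H/(4 + H) (S(H) = (2*H)/(4 + H) = 2*H/(4 + H))
g(b) = (-5 + b)*(6/7 + b) (g(b) = (b + 2*3/(4 + 3))*(-5 + b) = (b + 2*3/7)*(-5 + b) = (b + 2*3*(⅐))*(-5 + b) = (b + 6/7)*(-5 + b) = (6/7 + b)*(-5 + b) = (-5 + b)*(6/7 + b))
r(f) = -12 - 3*f (r(f) = (4 + f)*(-3) = -12 - 3*f)
r(g(3))*(-60 - 47) = (-12 - 3*(-30/7 + 3² - 29/7*3))*(-60 - 47) = (-12 - 3*(-30/7 + 9 - 87/7))*(-107) = (-12 - 3*(-54/7))*(-107) = (-12 + 162/7)*(-107) = (78/7)*(-107) = -8346/7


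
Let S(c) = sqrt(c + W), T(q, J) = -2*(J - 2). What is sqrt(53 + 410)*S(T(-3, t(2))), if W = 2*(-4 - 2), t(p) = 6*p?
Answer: 4*I*sqrt(926) ≈ 121.72*I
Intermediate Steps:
W = -12 (W = 2*(-6) = -12)
T(q, J) = 4 - 2*J (T(q, J) = -2*(-2 + J) = 4 - 2*J)
S(c) = sqrt(-12 + c) (S(c) = sqrt(c - 12) = sqrt(-12 + c))
sqrt(53 + 410)*S(T(-3, t(2))) = sqrt(53 + 410)*sqrt(-12 + (4 - 12*2)) = sqrt(463)*sqrt(-12 + (4 - 2*12)) = sqrt(463)*sqrt(-12 + (4 - 24)) = sqrt(463)*sqrt(-12 - 20) = sqrt(463)*sqrt(-32) = sqrt(463)*(4*I*sqrt(2)) = 4*I*sqrt(926)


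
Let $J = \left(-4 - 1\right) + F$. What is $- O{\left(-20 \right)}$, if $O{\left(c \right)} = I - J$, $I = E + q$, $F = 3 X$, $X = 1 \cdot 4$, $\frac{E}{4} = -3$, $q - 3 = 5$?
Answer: $11$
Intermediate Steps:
$q = 8$ ($q = 3 + 5 = 8$)
$E = -12$ ($E = 4 \left(-3\right) = -12$)
$X = 4$
$F = 12$ ($F = 3 \cdot 4 = 12$)
$I = -4$ ($I = -12 + 8 = -4$)
$J = 7$ ($J = \left(-4 - 1\right) + 12 = -5 + 12 = 7$)
$O{\left(c \right)} = -11$ ($O{\left(c \right)} = -4 - 7 = -11$)
$- O{\left(-20 \right)} = \left(-1\right) \left(-11\right) = 11$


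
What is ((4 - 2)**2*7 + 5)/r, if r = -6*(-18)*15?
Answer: 11/540 ≈ 0.020370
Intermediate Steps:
r = 1620 (r = 108*15 = 1620)
((4 - 2)**2*7 + 5)/r = ((4 - 2)**2*7 + 5)/1620 = (2**2*7 + 5)*(1/1620) = (4*7 + 5)*(1/1620) = (28 + 5)*(1/1620) = 33*(1/1620) = 11/540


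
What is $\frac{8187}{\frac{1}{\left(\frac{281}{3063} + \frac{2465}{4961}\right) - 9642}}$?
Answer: $- \frac{399816187385830}{5065181} \approx -7.8934 \cdot 10^{7}$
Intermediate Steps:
$\frac{8187}{\frac{1}{\left(\frac{281}{3063} + \frac{2465}{4961}\right) - 9642}} = \frac{8187}{\frac{1}{\frac{8944336}{15195543} - 9642}} = \frac{8187}{\frac{1}{- \frac{146506481270}{15195543}}} = \frac{8187}{- \frac{15195543}{146506481270}} = 8187 \left(- \frac{146506481270}{15195543}\right) = - \frac{399816187385830}{5065181}$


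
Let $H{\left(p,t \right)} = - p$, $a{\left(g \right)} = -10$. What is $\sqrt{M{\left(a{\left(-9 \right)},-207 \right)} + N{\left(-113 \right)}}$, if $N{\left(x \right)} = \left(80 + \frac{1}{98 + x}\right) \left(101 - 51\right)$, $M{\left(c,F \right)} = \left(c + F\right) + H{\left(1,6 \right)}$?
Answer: $\frac{2 \sqrt{8502}}{3} \approx 61.471$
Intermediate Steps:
$M{\left(c,F \right)} = -1 + F + c$ ($M{\left(c,F \right)} = \left(c + F\right) - 1 = \left(F + c\right) - 1 = -1 + F + c$)
$N{\left(x \right)} = 4000 + \frac{50}{98 + x}$ ($N{\left(x \right)} = \left(80 + \frac{1}{98 + x}\right) 50 = 4000 + \frac{50}{98 + x}$)
$\sqrt{M{\left(a{\left(-9 \right)},-207 \right)} + N{\left(-113 \right)}} = \sqrt{\left(-1 - 207 - 10\right) + \frac{50 \left(7841 + 80 \left(-113\right)\right)}{98 - 113}} = \sqrt{-218 + \frac{50 \left(7841 - 9040\right)}{-15}} = \sqrt{-218 + 50 \left(- \frac{1}{15}\right) \left(-1199\right)} = \sqrt{-218 + \frac{11990}{3}} = \sqrt{\frac{11336}{3}} = \frac{2 \sqrt{8502}}{3}$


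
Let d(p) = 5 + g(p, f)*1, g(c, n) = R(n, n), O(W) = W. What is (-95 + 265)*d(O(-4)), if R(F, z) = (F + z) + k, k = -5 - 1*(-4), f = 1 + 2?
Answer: 1700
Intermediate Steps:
f = 3
k = -1 (k = -5 + 4 = -1)
R(F, z) = -1 + F + z (R(F, z) = (F + z) - 1 = -1 + F + z)
g(c, n) = -1 + 2*n (g(c, n) = -1 + n + n = -1 + 2*n)
d(p) = 10 (d(p) = 5 + (-1 + 2*3)*1 = 5 + (-1 + 6)*1 = 5 + 5*1 = 5 + 5 = 10)
(-95 + 265)*d(O(-4)) = (-95 + 265)*10 = 170*10 = 1700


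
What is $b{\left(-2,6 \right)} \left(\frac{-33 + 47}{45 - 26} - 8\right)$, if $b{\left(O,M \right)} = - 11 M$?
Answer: $\frac{9108}{19} \approx 479.37$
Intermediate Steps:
$b{\left(-2,6 \right)} \left(\frac{-33 + 47}{45 - 26} - 8\right) = \left(-11\right) 6 \left(\frac{-33 + 47}{45 - 26} - 8\right) = - 66 \left(\frac{14}{19} - 8\right) = \left(-66\right) \left(- \frac{138}{19}\right) = \frac{9108}{19}$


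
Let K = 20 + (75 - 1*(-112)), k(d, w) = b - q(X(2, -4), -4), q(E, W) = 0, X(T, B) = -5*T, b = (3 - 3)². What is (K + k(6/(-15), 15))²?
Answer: 42849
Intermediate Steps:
b = 0 (b = 0² = 0)
k(d, w) = 0 (k(d, w) = 0 - 1*0 = 0 + 0 = 0)
K = 207 (K = 20 + (75 + 112) = 20 + 187 = 207)
(K + k(6/(-15), 15))² = (207 + 0)² = 207² = 42849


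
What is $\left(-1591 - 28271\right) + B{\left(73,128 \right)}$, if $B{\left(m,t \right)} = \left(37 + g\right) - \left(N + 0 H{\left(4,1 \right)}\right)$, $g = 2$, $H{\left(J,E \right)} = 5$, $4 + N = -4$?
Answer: $-29815$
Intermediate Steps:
$N = -8$ ($N = -4 - 4 = -8$)
$B{\left(m,t \right)} = 47$ ($B{\left(m,t \right)} = \left(37 + 2\right) - \left(-8 + 0 \cdot 5\right) = 39 - \left(-8 + 0\right) = 39 - -8 = 39 + 8 = 47$)
$\left(-1591 - 28271\right) + B{\left(73,128 \right)} = \left(-1591 - 28271\right) + 47 = -29862 + 47 = -29815$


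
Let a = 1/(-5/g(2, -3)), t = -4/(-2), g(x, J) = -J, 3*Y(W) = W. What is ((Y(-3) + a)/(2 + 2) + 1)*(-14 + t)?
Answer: -36/5 ≈ -7.2000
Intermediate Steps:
Y(W) = W/3
t = 2 (t = -4*(-½) = 2)
a = -⅗ (a = 1/(-5/((-1*(-3)))) = 1/(-5/3) = -⅗ ≈ -0.60000)
((Y(-3) + a)/(2 + 2) + 1)*(-14 + t) = (((⅓)*(-3) - ⅗)/(2 + 2) + 1)*(-14 + 2) = ((-1 - ⅗)/4 + 1)*(-12) = (-8/5*¼ + 1)*(-12) = (-⅖ + 1)*(-12) = (⅗)*(-12) = -36/5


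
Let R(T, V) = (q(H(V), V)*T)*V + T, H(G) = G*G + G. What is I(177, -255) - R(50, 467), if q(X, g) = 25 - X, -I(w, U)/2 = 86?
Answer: 5102698628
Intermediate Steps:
I(w, U) = -172 (I(w, U) = -2*86 = -172)
H(G) = G + G**2 (H(G) = G**2 + G = G + G**2)
R(T, V) = T + T*V*(25 - V*(1 + V)) (R(T, V) = ((25 - V*(1 + V))*T)*V + T = (T*(25 - V*(1 + V)))*V + T = T*V*(25 - V*(1 + V)) + T = T + T*V*(25 - V*(1 + V)))
I(177, -255) - R(50, 467) = -172 - (-1)*50*(-1 + 467*(-25 + 467*(1 + 467))) = -172 - (-1)*50*(-1 + 467*(-25 + 467*468)) = -172 - (-1)*50*(-1 + 467*(-25 + 218556)) = -172 - (-1)*50*(-1 + 467*218531) = -172 - (-1)*50*(-1 + 102053977) = -172 - (-1)*50*102053976 = -172 - 1*(-5102698800) = -172 + 5102698800 = 5102698628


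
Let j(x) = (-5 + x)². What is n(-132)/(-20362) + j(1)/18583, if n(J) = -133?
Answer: 2797331/378387046 ≈ 0.0073928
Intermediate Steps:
n(-132)/(-20362) + j(1)/18583 = -133/(-20362) + (-5 + 1)²/18583 = -133*(-1/20362) + (-4)²*(1/18583) = 133/20362 + 16*(1/18583) = 133/20362 + 16/18583 = 2797331/378387046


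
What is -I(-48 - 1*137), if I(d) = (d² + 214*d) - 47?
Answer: 5412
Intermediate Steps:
I(d) = -47 + d² + 214*d
-I(-48 - 1*137) = -(-47 + (-48 - 1*137)² + 214*(-48 - 1*137)) = -(-47 + (-48 - 137)² + 214*(-48 - 137)) = -(-47 + (-185)² + 214*(-185)) = -(-47 + 34225 - 39590) = -1*(-5412) = 5412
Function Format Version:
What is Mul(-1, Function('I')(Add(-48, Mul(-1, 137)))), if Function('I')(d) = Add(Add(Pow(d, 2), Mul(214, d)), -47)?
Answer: 5412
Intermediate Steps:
Function('I')(d) = Add(-47, Pow(d, 2), Mul(214, d))
Mul(-1, Function('I')(Add(-48, Mul(-1, 137)))) = Mul(-1, Add(-47, Pow(Add(-48, Mul(-1, 137)), 2), Mul(214, Add(-48, Mul(-1, 137))))) = Mul(-1, Add(-47, Pow(Add(-48, -137), 2), Mul(214, Add(-48, -137)))) = Mul(-1, Add(-47, Pow(-185, 2), Mul(214, -185))) = Mul(-1, Add(-47, 34225, -39590)) = Mul(-1, -5412) = 5412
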